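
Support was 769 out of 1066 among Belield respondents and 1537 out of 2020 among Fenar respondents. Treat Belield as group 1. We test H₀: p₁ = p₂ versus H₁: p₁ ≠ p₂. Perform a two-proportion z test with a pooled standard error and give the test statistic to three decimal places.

p̂₁ = 769/1066 ≈ 0.72139, p̂₂ = 1537/2020 ≈ 0.76089.
Pooled p̂ = (769+1537)/(1066+2020) = 2306/3086 = 0.74725.
SE = √(0.18887 × 0.00143314) = 0.01645.
z = (0.72139 − 0.76089)/0.01645 = -0.03950/0.01645 = -2.401.
Two-sided p-value ≈ 2·Φ(−2.401) = 0.0163.

z = -2.401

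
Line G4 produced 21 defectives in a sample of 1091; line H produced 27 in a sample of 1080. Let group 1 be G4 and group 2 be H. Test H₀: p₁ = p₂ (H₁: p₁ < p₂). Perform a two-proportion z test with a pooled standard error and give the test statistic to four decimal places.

z = -0.9113

p̂₁ = 21/1091 ≈ 0.019248, p̂₂ = 27/1080 ≈ 0.025000.
Pooled p̂ = (21+27)/(1091+1080) = 48/2171 = 0.022110.
SE = √(p̂(1−p̂)(1/n₁+1/n₂)) = √(0.022110·0.977890·0.00184252) = √(3.98367e-05) = 0.006312.
z = (0.019248 − 0.025000)/0.006312 = -0.005752/0.006312 = -0.9113.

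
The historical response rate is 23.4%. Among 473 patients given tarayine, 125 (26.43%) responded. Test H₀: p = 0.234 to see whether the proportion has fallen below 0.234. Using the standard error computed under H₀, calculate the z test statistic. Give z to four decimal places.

p̂ = 125/473 ≈ 0.264271.
Under H₀, SE = √(0.234·0.766/473) = √(0.000378951) = 0.019467.
z = (0.264271 − 0.234)/0.019467 = 0.030271/0.019467 = 1.5550.

z = 1.5550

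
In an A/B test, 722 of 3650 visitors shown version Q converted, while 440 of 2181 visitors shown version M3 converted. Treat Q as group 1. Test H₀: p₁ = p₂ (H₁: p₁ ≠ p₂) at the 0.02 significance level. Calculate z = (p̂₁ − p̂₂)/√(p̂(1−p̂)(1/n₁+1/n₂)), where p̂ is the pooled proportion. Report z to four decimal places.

p̂₁ = 722/3650 = 0.197808, p̂₂ = 440/2181 = 0.201742.
Pooled p̂ = (722+440)/(3650+2181) = 1162/5831 = 0.199280.
SE = √(0.159567 × 0.000732478) = 0.010811.
z = (0.197808 − 0.201742)/0.010811 = -0.003934/0.010811 = -0.3639.
p-value = 2·P(Z > 0.364) ≈ 0.7159. With α = 0.02, fail to reject H₀.

z = -0.3639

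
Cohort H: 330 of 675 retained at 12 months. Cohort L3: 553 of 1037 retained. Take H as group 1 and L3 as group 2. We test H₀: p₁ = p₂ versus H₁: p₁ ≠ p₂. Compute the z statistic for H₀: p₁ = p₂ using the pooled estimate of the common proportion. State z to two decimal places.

z = -1.80

p̂₁ = 330/675 ≈ 0.4889, p̂₂ = 553/1037 ≈ 0.5333.
Pooled p̂ = (330+553)/(675+1037) = 883/1712 = 0.5158.
SE = √(p̂(1−p̂)(1/n₁+1/n₂)) = √(0.5158·0.4842·0.0024458) = √(0.000610842) = 0.0247.
z = (0.4889 − 0.5333)/0.0247 = -0.0444/0.0247 = -1.80.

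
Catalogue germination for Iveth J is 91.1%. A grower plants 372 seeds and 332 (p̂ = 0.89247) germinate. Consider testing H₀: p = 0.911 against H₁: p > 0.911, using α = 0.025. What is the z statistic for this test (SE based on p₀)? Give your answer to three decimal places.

p̂ = 332/372 = 0.89247.
Standard error under H₀: √(0.911×0.089/372) = 0.01476.
z = (0.89247 − 0.911)/0.01476 = -0.01853/0.01476 = -1.255.
p-value = P(Z > -1.255) ≈ 0.8952. With α = 0.025, fail to reject H₀.

z = -1.255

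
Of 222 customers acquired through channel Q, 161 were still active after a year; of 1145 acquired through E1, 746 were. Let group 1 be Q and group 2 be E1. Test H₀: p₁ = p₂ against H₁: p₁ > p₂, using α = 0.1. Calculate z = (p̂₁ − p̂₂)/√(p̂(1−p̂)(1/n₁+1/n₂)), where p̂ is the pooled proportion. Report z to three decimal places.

z = 2.127

p̂₁ = 161/222 = 0.72523, p̂₂ = 746/1145 = 0.65153.
Pooled p̂ = (161+746)/(222+1145) = 907/1367 = 0.66350.
SE = √(0.223269 × 0.00537787) = 0.03465.
z = (0.72523 − 0.65153)/0.03465 = 0.07370/0.03465 = 2.127.
p-value = P(Z > 2.127) ≈ 0.0167. With α = 0.1, reject H₀.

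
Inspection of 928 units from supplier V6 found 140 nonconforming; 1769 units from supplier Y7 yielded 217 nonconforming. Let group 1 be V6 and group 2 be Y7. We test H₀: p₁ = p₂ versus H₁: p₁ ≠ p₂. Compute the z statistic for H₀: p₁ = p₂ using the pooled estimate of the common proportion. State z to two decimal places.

p̂₁ = 140/928 = 0.15086, p̂₂ = 217/1769 = 0.12267.
Pooled p̂ = (140+217)/(928+1769) = 357/2697 = 0.13237.
SE = √(0.114848 × 0.00164288) = 0.01374.
z = (0.15086 − 0.12267)/0.01374 = 0.02819/0.01374 = 2.05.
Two-sided p-value ≈ 2·Φ(−2.053) = 0.0401.

z = 2.05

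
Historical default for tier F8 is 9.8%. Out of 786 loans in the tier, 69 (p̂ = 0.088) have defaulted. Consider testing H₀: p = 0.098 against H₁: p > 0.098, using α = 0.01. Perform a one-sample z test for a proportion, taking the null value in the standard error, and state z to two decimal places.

p̂ = 69/786 ≈ 0.0878.
Under H₀, SE = √(0.098·0.902/786) = √(0.000112463) = 0.0106.
z = (0.0878 − 0.098)/0.0106 = -0.0102/0.0106 = -0.96.
p-value = P(Z > -0.963) ≈ 0.8323. With α = 0.01, fail to reject H₀.

z = -0.96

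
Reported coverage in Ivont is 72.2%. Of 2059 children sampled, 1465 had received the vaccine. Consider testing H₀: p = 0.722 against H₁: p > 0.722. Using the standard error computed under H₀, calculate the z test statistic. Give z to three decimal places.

z = -1.062

p̂ = 1465/2059 = 0.711510.
Standard error under H₀: √(0.722×0.278/2059) = 0.009873.
z = (0.711510 − 0.722)/0.009873 = -0.010490/0.009873 = -1.062.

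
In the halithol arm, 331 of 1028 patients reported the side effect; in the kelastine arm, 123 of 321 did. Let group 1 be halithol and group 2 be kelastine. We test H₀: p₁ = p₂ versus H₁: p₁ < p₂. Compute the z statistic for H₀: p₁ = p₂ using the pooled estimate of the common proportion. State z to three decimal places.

z = -2.025

p̂₁ = 331/1028 = 0.321984, p̂₂ = 123/321 = 0.383178.
Pooled p̂ = (331+123)/(1028+321) = 454/1349 = 0.336546.
SE = √(0.223283 × 0.00408803) = 0.030212.
z = (0.321984 − 0.383178)/0.030212 = -0.061194/0.030212 = -2.025.
p-value = P(Z < -2.025) ≈ 0.0214.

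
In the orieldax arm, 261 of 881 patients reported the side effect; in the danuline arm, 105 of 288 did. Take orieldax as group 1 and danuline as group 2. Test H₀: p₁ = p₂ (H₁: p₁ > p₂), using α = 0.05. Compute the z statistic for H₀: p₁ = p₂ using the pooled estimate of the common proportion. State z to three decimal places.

p̂₁ = 261/881 ≈ 0.29625, p̂₂ = 105/288 ≈ 0.36458.
Pooled p̂ = (261+105)/(881+288) = 366/1169 = 0.31309.
SE = √(0.215064 × 0.0046073) = 0.03148.
z = (0.29625 − 0.36458)/0.03148 = -0.06833/0.03148 = -2.171.
p-value = P(Z > -2.171) ≈ 0.9850; since p > α = 0.05, fail to reject H₀.

z = -2.171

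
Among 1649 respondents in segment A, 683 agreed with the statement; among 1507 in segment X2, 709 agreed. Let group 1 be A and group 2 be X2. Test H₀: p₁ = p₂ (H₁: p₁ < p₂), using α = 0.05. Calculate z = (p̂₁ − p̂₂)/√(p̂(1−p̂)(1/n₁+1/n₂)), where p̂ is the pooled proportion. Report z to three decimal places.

p̂₁ = 683/1649 = 0.41419, p̂₂ = 709/1507 = 0.47047.
Pooled p̂ = (683+709)/(1649+1507) = 1392/3156 = 0.44106.
SE = √(0.246527 × 0.00127) = 0.01769.
z = (0.41419 − 0.47047)/0.01769 = -0.05628/0.01769 = -3.181.
p-value = P(Z < -3.181) ≈ 0.0007. With α = 0.05, reject H₀.

z = -3.181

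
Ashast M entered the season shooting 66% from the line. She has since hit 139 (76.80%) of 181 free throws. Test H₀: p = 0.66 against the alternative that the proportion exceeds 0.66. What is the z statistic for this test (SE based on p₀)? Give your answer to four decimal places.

p̂ = 139/181 ≈ 0.7679558.
Standard error under H₀: √(0.66×0.34/181) = 0.0352105.
z = (0.7679558 − 0.66)/0.0352105 = 0.1079558/0.0352105 = 3.0660.
p-value = P(Z > 3.066) ≈ 0.0011.

z = 3.0660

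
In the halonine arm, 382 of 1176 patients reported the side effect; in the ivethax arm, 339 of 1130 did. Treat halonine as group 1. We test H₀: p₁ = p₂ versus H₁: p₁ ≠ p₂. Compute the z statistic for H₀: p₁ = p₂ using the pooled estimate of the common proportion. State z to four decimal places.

z = 1.2858

p̂₁ = 382/1176 = 0.324830, p̂₂ = 339/1130 = 0.300000.
Pooled p̂ = (382+339)/(1176+1130) = 721/2306 = 0.312663.
SE = √(p̂(1−p̂)(1/n₁+1/n₂)) = √(0.312663·0.687337·0.0017353) = √(0.000372923) = 0.019311.
z = (0.324830 − 0.300000)/0.019311 = 0.024830/0.019311 = 1.2858.
p-value = 2·P(Z > 1.286) ≈ 0.1985.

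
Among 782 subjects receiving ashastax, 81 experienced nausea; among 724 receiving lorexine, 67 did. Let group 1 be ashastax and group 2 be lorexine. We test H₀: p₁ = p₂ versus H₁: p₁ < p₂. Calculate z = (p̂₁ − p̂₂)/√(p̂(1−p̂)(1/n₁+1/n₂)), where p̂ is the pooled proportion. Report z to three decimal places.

p̂₁ = 81/782 ≈ 0.10358, p̂₂ = 67/724 ≈ 0.09254.
Pooled p̂ = (81+67)/(782+724) = 148/1506 = 0.09827.
SE = √(p̂(1−p̂)(1/n₁+1/n₂)) = √(0.09827·0.90173·0.00265999) = √(0.000235717) = 0.01535.
z = (0.10358 − 0.09254)/0.01535 = 0.01104/0.01535 = 0.719.
p-value = P(Z < 0.719) ≈ 0.7639.

z = 0.719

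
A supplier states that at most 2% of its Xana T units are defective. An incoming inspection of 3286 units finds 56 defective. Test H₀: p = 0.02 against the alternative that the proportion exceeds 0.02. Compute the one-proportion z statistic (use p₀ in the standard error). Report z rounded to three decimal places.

p̂ = 56/3286 = 0.017042.
SE = √(p₀(1−p₀)/n) = √(0.0196/3286) = 0.002442.
z = (0.017042 − 0.02)/0.002442 = -0.002958/0.002442 = -1.211.

z = -1.211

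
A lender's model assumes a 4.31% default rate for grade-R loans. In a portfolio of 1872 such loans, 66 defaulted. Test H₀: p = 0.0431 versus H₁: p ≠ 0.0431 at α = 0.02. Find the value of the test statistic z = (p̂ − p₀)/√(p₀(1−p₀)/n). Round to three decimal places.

z = -1.671

p̂ = 66/1872 ≈ 0.035256.
SE = √(p₀(1−p₀)/n) = √(0.041242/1872) = 0.004694.
z = (0.035256 − 0.0431)/0.004694 = -0.007844/0.004694 = -1.671.
Two-sided p-value ≈ 2·Φ(−1.671) = 0.0947, so at α = 0.02 we fail to reject H₀.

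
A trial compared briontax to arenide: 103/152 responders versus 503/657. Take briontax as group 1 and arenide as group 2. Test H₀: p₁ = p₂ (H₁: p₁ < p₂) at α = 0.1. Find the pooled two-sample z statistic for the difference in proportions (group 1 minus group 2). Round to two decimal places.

z = -2.25

p̂₁ = 103/152 ≈ 0.67763, p̂₂ = 503/657 ≈ 0.76560.
Pooled p̂ = (103+503)/(152+657) = 606/809 = 0.74907.
SE = √(0.187963 × 0.00810102) = 0.03902.
z = (0.67763 − 0.76560)/0.03902 = -0.08797/0.03902 = -2.25.
p-value = P(Z < -2.254) ≈ 0.0121, so at α = 0.1 we reject H₀.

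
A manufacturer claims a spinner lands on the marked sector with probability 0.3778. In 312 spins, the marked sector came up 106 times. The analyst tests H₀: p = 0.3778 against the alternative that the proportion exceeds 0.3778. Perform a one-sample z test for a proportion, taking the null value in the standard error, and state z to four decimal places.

z = -1.3865

p̂ = 106/312 ≈ 0.3397436.
SE = √(p₀(1−p₀)/n) = √(0.23507/312) = 0.0274485.
z = (0.3397436 − 0.3778)/0.0274485 = -0.0380564/0.0274485 = -1.3865.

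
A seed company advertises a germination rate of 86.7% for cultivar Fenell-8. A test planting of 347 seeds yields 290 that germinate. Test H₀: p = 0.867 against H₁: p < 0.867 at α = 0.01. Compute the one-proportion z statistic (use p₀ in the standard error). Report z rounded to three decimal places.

z = -1.715

p̂ = 290/347 = 0.83573.
Under H₀, SE = √(0.867·0.133/347) = √(0.000332308) = 0.01823.
z = (0.83573 − 0.867)/0.01823 = -0.03127/0.01823 = -1.715.
p-value = P(Z < -1.715) ≈ 0.0432, so at α = 0.01 we fail to reject H₀.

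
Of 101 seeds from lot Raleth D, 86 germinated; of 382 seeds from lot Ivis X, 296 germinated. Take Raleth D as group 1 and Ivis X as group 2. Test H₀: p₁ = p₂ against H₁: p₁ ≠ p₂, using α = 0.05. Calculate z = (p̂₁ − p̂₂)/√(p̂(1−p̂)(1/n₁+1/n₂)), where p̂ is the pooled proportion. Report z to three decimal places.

p̂₁ = 86/101 ≈ 0.85149, p̂₂ = 296/382 ≈ 0.77487.
Pooled p̂ = (86+296)/(101+382) = 382/483 = 0.79089.
SE = √(p̂(1−p̂)(1/n₁+1/n₂)) = √(0.79089·0.20911·0.0125188) = √(0.00207039) = 0.04550.
z = (0.85149 − 0.77487)/0.04550 = 0.07662/0.04550 = 1.684.
Two-sided p-value ≈ 2·Φ(−1.684) = 0.0922. With α = 0.05, fail to reject H₀.

z = 1.684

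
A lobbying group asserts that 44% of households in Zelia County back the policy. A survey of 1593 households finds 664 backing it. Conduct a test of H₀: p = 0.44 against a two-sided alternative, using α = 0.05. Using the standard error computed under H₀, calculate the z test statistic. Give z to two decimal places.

p̂ = 664/1593 = 0.41682.
SE = √(p₀(1−p₀)/n) = √(0.2464/1593) = 0.01244.
z = (0.41682 − 0.44)/0.01244 = -0.02318/0.01244 = -1.86.
Two-sided p-value ≈ 2·Φ(−1.864) = 0.0624; since p > α = 0.05, fail to reject H₀.

z = -1.86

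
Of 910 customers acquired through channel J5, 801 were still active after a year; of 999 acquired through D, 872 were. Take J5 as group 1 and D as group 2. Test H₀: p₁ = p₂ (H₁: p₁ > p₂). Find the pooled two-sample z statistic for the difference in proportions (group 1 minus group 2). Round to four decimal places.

p̂₁ = 801/910 = 0.880220, p̂₂ = 872/999 = 0.872873.
Pooled p̂ = (801+872)/(910+999) = 1673/1909 = 0.876375.
SE = √(p̂(1−p̂)(1/n₁+1/n₂)) = √(0.876375·0.123625·0.0020999) = √(0.000227507) = 0.015083.
z = (0.880220 − 0.872873)/0.015083 = 0.007347/0.015083 = 0.4871.

z = 0.4871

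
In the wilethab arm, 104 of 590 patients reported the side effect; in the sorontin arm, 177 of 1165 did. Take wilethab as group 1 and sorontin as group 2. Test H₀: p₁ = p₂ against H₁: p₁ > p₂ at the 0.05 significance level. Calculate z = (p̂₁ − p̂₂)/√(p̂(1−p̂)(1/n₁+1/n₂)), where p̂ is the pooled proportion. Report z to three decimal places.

z = 1.314

p̂₁ = 104/590 = 0.17627, p̂₂ = 177/1165 = 0.15193.
Pooled p̂ = (104+177)/(590+1165) = 281/1755 = 0.16011.
SE = √(p̂(1−p̂)(1/n₁+1/n₂)) = √(0.16011·0.83989·0.00255328) = √(0.000343359) = 0.01853.
z = (0.17627 − 0.15193)/0.01853 = 0.02434/0.01853 = 1.314.
p-value = P(Z > 1.314) ≈ 0.0945. With α = 0.05, fail to reject H₀.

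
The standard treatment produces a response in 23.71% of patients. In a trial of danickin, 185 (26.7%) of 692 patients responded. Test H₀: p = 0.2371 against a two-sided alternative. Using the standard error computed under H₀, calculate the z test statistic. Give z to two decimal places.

p̂ = 185/692 = 0.26734.
SE = √(p₀(1−p₀)/n) = √(0.18088/692) = 0.01617.
z = (0.26734 − 0.2371)/0.01617 = 0.03024/0.01617 = 1.87.

z = 1.87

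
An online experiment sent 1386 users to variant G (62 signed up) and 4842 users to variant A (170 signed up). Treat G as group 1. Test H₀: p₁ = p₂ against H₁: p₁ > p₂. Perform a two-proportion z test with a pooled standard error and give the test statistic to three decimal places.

p̂₁ = 62/1386 = 0.044733, p̂₂ = 170/4842 = 0.035109.
Pooled p̂ = (62+170)/(1386+4842) = 232/6228 = 0.037251.
SE = √(0.0358635 × 0.000928027) = 0.005769.
z = (0.044733 − 0.035109)/0.005769 = 0.009624/0.005769 = 1.668.

z = 1.668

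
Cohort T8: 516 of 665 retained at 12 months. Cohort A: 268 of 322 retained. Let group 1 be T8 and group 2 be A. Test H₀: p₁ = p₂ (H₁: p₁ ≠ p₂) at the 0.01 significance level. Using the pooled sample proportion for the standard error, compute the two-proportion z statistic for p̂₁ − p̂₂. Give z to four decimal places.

z = -2.0538

p̂₁ = 516/665 = 0.7759398, p̂₂ = 268/322 = 0.8322981.
Pooled p̂ = (516+268)/(665+322) = 784/987 = 0.7943262.
SE = √(0.163372 × 0.00460935) = 0.0274416.
z = (0.7759398 − 0.8322981)/0.0274416 = -0.0563583/0.0274416 = -2.0538.
Two-sided p-value ≈ 2·Φ(−2.054) = 0.0400. With α = 0.01, fail to reject H₀.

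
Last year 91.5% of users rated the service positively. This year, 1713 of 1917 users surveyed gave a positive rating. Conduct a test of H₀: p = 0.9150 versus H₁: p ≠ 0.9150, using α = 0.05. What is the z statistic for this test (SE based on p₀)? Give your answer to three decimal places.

p̂ = 1713/1917 = 0.893584.
Under H₀, SE = √(0.915·0.085/1917) = √(4.05712e-05) = 0.006370.
z = (0.893584 − 0.915)/0.006370 = -0.021416/0.006370 = -3.362.
p-value = 2·P(Z > 3.362) ≈ 0.0008; since p < α = 0.05, reject H₀.

z = -3.362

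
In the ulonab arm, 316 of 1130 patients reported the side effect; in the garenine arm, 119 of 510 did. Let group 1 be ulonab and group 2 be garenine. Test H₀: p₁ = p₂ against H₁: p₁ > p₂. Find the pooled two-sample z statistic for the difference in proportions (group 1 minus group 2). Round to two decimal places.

p̂₁ = 316/1130 = 0.27965, p̂₂ = 119/510 = 0.23333.
Pooled p̂ = (316+119)/(1130+510) = 435/1640 = 0.26524.
SE = √(0.19489 × 0.00284574) = 0.02355.
z = (0.27965 − 0.23333)/0.02355 = 0.04632/0.02355 = 1.97.

z = 1.97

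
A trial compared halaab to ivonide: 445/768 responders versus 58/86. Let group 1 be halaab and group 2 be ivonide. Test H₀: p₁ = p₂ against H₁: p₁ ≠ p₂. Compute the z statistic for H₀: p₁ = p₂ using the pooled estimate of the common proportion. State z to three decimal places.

p̂₁ = 445/768 ≈ 0.57943, p̂₂ = 58/86 ≈ 0.67442.
Pooled p̂ = (445+58)/(768+86) = 503/854 = 0.58899.
SE = √(0.24208 × 0.01293) = 0.05595.
z = (0.57943 − 0.67442)/0.05595 = -0.09499/0.05595 = -1.698.

z = -1.698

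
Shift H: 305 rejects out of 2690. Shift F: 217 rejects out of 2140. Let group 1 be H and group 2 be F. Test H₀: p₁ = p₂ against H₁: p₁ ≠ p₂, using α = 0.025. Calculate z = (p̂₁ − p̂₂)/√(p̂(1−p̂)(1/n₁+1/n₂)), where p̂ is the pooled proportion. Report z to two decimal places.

z = 1.33

p̂₁ = 305/2690 ≈ 0.1134, p̂₂ = 217/2140 ≈ 0.1014.
Pooled p̂ = (305+217)/(2690+2140) = 522/4830 = 0.1081.
SE = √(0.0963944 × 0.000839037) = 0.0090.
z = (0.1134 − 0.1014)/0.0090 = 0.0120/0.0090 = 1.33.
p-value = 2·P(Z > 1.332) ≈ 0.1828, so at α = 0.025 we fail to reject H₀.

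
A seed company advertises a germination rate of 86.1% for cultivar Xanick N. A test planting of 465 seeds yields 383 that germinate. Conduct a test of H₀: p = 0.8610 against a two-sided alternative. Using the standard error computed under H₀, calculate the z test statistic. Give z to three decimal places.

p̂ = 383/465 = 0.82366.
SE = √(p₀(1−p₀)/n) = √(0.11968/465) = 0.01604.
z = (0.82366 − 0.861)/0.01604 = -0.03734/0.01604 = -2.328.

z = -2.328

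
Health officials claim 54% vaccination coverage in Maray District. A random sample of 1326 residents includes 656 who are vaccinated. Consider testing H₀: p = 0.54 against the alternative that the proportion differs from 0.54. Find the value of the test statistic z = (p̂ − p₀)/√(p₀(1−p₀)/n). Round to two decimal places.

z = -3.31

p̂ = 656/1326 = 0.4947.
Under H₀, SE = √(0.54·0.46/1326) = √(0.00018733) = 0.0137.
z = (0.4947 − 0.54)/0.0137 = -0.0453/0.0137 = -3.31.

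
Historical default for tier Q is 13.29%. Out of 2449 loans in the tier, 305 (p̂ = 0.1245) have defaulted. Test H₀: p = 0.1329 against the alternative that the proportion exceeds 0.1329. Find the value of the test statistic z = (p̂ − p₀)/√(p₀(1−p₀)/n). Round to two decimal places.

p̂ = 305/2449 ≈ 0.1245.
Under H₀, SE = √(0.1329·0.8671/2449) = √(4.7055e-05) = 0.0069.
z = (0.1245 − 0.1329)/0.0069 = -0.0084/0.0069 = -1.22.

z = -1.22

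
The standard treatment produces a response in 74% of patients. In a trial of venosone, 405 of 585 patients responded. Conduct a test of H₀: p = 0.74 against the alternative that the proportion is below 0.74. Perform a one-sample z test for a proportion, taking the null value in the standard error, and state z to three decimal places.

z = -2.630

p̂ = 405/585 = 0.692308.
Under H₀, SE = √(0.74·0.26/585) = √(0.000328889) = 0.018135.
z = (0.692308 − 0.74)/0.018135 = -0.047692/0.018135 = -2.630.
p-value = P(Z < -2.630) ≈ 0.0043.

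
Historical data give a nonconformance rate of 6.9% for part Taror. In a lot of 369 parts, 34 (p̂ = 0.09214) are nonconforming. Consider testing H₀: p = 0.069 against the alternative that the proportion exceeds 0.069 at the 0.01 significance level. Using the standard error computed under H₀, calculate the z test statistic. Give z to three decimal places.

z = 1.754

p̂ = 34/369 ≈ 0.09214.
Under H₀, SE = √(0.069·0.931/369) = √(0.000174089) = 0.01319.
z = (0.09214 − 0.069)/0.01319 = 0.02314/0.01319 = 1.754.
p-value = P(Z > 1.754) ≈ 0.0397, so at α = 0.01 we fail to reject H₀.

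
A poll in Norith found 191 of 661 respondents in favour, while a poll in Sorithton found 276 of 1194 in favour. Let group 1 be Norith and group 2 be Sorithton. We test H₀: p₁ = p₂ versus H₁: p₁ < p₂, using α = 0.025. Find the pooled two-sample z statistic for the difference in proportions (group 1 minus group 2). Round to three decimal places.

p̂₁ = 191/661 ≈ 0.28896, p̂₂ = 276/1194 ≈ 0.23116.
Pooled p̂ = (191+276)/(661+1194) = 467/1855 = 0.25175.
SE = √(0.188373 × 0.00235038) = 0.02104.
z = (0.28896 − 0.23116)/0.02104 = 0.05780/0.02104 = 2.747.
p-value = P(Z < 2.747) ≈ 0.9970. With α = 0.025, fail to reject H₀.

z = 2.747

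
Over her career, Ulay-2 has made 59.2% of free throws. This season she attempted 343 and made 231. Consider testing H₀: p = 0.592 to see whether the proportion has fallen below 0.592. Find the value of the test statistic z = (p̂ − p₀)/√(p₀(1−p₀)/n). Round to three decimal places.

p̂ = 231/343 ≈ 0.67347.
Standard error under H₀: √(0.592×0.408/343) = 0.02654.
z = (0.67347 − 0.592)/0.02654 = 0.08147/0.02654 = 3.070.

z = 3.070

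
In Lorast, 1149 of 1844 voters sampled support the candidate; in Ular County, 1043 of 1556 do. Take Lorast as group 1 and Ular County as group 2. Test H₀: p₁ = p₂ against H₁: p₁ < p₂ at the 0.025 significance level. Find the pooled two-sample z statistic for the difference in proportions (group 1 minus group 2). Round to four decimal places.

p̂₁ = 1149/1844 ≈ 0.623102, p̂₂ = 1043/1556 ≈ 0.670308.
Pooled p̂ = (1149+1043)/(1844+1556) = 2192/3400 = 0.644706.
SE = √(p̂(1−p̂)(1/n₁+1/n₂)) = √(0.644706·0.355294·0.00118497) = √(0.00027143) = 0.016475.
z = (0.623102 − 0.670308)/0.016475 = -0.047206/0.016475 = -2.8653.
p-value = P(Z < -2.865) ≈ 0.0021; since p < α = 0.025, reject H₀.

z = -2.8653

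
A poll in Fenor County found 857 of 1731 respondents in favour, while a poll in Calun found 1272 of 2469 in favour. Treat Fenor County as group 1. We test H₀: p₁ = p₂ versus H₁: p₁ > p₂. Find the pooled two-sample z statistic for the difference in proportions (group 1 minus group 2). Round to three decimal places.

p̂₁ = 857/1731 ≈ 0.495090, p̂₂ = 1272/2469 ≈ 0.515188.
Pooled p̂ = (857+1272)/(1731+2469) = 2129/4200 = 0.506905.
SE = √(0.249952 × 0.000982723) = 0.015673.
z = (0.495090 − 0.515188)/0.015673 = -0.020098/0.015673 = -1.282.
p-value = P(Z > -1.282) ≈ 0.9002.

z = -1.282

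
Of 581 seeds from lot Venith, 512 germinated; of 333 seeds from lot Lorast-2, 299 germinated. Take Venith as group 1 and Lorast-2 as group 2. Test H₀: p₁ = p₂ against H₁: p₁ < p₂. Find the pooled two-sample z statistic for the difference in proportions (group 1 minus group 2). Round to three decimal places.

p̂₁ = 512/581 = 0.881239, p̂₂ = 299/333 = 0.897898.
Pooled p̂ = (512+299)/(581+333) = 811/914 = 0.887309.
SE = √(p̂(1−p̂)(1/n₁+1/n₂)) = √(0.887309·0.112691·0.00472417) = √(0.00047238) = 0.021734.
z = (0.881239 − 0.897898)/0.021734 = -0.016659/0.021734 = -0.766.
p-value = P(Z < -0.766) ≈ 0.2217.

z = -0.766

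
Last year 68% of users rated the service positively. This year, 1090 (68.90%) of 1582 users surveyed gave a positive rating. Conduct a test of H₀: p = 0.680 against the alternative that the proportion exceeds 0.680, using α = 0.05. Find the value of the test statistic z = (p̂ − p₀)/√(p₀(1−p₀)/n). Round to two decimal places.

z = 0.77

p̂ = 1090/1582 = 0.6890.
Standard error under H₀: √(0.68×0.32/1582) = 0.0117.
z = (0.6890 − 0.68)/0.0117 = 0.0090/0.0117 = 0.77.
p-value = P(Z > 0.767) ≈ 0.2214, so at α = 0.05 we fail to reject H₀.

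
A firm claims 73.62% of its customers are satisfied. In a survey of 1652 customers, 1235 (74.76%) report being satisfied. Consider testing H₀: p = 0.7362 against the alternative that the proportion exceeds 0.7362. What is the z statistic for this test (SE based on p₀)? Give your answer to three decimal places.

z = 1.049

p̂ = 1235/1652 ≈ 0.747579.
Standard error under H₀: √(0.7362×0.2638/1652) = 0.010843.
z = (0.747579 − 0.7362)/0.010843 = 0.011379/0.010843 = 1.049.
p-value = P(Z > 1.049) ≈ 0.1470.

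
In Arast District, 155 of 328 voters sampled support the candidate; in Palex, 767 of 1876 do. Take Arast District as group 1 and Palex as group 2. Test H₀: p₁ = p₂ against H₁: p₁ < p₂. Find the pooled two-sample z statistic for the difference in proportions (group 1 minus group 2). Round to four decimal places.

p̂₁ = 155/328 = 0.472561, p̂₂ = 767/1876 = 0.408849.
Pooled p̂ = (155+767)/(328+1876) = 922/2204 = 0.418330.
SE = √(0.24333 × 0.00358183) = 0.029522.
z = (0.472561 − 0.408849)/0.029522 = 0.063712/0.029522 = 2.1581.
p-value = P(Z < 2.158) ≈ 0.9845.

z = 2.1581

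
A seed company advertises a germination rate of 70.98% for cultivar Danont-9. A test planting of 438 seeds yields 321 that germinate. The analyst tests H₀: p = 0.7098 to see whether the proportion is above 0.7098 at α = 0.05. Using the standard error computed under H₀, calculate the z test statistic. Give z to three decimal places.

p̂ = 321/438 ≈ 0.73288.
Under H₀, SE = √(0.7098·0.2902/438) = √(0.000470283) = 0.02169.
z = (0.73288 − 0.7098)/0.02169 = 0.02308/0.02169 = 1.064.
p-value = P(Z > 1.064) ≈ 0.1436; since p > α = 0.05, fail to reject H₀.

z = 1.064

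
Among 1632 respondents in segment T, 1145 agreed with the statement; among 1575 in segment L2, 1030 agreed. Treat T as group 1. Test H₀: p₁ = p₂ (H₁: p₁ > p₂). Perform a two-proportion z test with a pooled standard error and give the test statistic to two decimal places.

p̂₁ = 1145/1632 = 0.70159, p̂₂ = 1030/1575 = 0.65397.
Pooled p̂ = (1145+1030)/(1632+1575) = 2175/3207 = 0.67820.
SE = √(p̂(1−p̂)(1/n₁+1/n₂)) = √(0.67820·0.32180·0.00124767) = √(0.000272295) = 0.01650.
z = (0.70159 − 0.65397)/0.01650 = 0.04762/0.01650 = 2.89.
p-value = P(Z > 2.886) ≈ 0.0020.

z = 2.89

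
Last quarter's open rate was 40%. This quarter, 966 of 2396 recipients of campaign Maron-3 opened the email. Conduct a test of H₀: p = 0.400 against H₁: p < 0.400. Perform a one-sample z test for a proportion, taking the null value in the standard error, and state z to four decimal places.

p̂ = 966/2396 = 0.403172.
Standard error under H₀: √(0.4×0.6/2396) = 0.010008.
z = (0.403172 − 0.4)/0.010008 = 0.003172/0.010008 = 0.3169.
p-value = P(Z < 0.317) ≈ 0.6244.

z = 0.3169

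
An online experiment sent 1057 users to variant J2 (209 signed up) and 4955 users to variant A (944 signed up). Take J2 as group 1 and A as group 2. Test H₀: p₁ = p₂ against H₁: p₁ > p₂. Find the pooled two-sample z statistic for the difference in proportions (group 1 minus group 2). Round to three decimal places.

p̂₁ = 209/1057 ≈ 0.19773, p̂₂ = 944/4955 ≈ 0.19051.
Pooled p̂ = (209+944)/(1057+4955) = 1153/6012 = 0.19178.
SE = √(0.155002 × 0.00114789) = 0.01334.
z = (0.19773 − 0.19051)/0.01334 = 0.00722/0.01334 = 0.541.

z = 0.541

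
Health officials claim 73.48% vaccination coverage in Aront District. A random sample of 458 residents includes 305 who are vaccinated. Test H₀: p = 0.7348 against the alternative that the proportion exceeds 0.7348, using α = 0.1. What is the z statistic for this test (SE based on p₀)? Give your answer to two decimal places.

p̂ = 305/458 ≈ 0.6659.
Standard error under H₀: √(0.7348×0.2652/458) = 0.0206.
z = (0.6659 − 0.7348)/0.0206 = -0.0689/0.0206 = -3.34.
p-value = P(Z > -3.338) ≈ 0.9996; since p > α = 0.1, fail to reject H₀.

z = -3.34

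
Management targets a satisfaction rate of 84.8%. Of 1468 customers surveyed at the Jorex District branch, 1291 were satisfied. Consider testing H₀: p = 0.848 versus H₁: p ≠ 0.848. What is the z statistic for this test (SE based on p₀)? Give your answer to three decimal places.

p̂ = 1291/1468 ≈ 0.87943.
SE = √(p₀(1−p₀)/n) = √(0.1289/1468) = 0.00937.
z = (0.87943 − 0.848)/0.00937 = 0.03143/0.00937 = 3.354.

z = 3.354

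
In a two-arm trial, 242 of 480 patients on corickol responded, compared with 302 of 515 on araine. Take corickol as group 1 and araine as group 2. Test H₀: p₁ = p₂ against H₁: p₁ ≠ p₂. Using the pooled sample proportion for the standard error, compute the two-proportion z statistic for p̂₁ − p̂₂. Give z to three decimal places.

p̂₁ = 242/480 = 0.50417, p̂₂ = 302/515 = 0.58641.
Pooled p̂ = (242+302)/(480+515) = 544/995 = 0.54673.
SE = √(p̂(1−p̂)(1/n₁+1/n₂)) = √(0.54673·0.45327·0.00402508) = √(0.000997479) = 0.03158.
z = (0.50417 − 0.58641)/0.03158 = -0.08224/0.03158 = -2.604.
Two-sided p-value ≈ 2·Φ(−2.604) = 0.0092.

z = -2.604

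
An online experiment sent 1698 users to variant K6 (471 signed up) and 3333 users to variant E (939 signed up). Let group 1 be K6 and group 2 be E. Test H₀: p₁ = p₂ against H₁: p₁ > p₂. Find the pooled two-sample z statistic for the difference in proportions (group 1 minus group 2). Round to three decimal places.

p̂₁ = 471/1698 ≈ 0.27739, p̂₂ = 939/3333 ≈ 0.28173.
Pooled p̂ = (471+939)/(1698+3333) = 1410/5031 = 0.28026.
SE = √(p̂(1−p̂)(1/n₁+1/n₂)) = √(0.28026·0.71974·0.000888958) = √(0.000179317) = 0.01339.
z = (0.27739 − 0.28173)/0.01339 = -0.00434/0.01339 = -0.324.

z = -0.324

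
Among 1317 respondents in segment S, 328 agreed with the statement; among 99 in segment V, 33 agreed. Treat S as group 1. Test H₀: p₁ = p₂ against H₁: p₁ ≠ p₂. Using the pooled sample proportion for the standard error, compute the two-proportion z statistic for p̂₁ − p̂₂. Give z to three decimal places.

p̂₁ = 328/1317 ≈ 0.24905, p̂₂ = 33/99 ≈ 0.33333.
Pooled p̂ = (328+33)/(1317+99) = 361/1416 = 0.25494.
SE = √(p̂(1−p̂)(1/n₁+1/n₂)) = √(0.25494·0.74506·0.0108603) = √(0.00206289) = 0.04542.
z = (0.24905 − 0.33333)/0.04542 = -0.08428/0.04542 = -1.856.

z = -1.856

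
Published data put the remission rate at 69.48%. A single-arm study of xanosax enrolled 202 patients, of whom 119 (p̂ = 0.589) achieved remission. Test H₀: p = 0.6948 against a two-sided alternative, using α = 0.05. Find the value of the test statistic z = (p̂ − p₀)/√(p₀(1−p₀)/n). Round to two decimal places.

z = -3.26

p̂ = 119/202 = 0.5891.
Standard error under H₀: √(0.6948×0.3052/202) = 0.0324.
z = (0.5891 − 0.6948)/0.0324 = -0.1057/0.0324 = -3.26.
p-value = 2·P(Z > 3.262) ≈ 0.0011. With α = 0.05, reject H₀.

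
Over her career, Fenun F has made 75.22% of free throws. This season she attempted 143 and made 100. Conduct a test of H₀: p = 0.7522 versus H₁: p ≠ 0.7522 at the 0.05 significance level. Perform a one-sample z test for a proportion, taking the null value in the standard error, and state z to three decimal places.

z = -1.465

p̂ = 100/143 ≈ 0.69930.
Under H₀, SE = √(0.7522·0.2478/143) = √(0.00130346) = 0.03610.
z = (0.69930 − 0.7522)/0.03610 = -0.05290/0.03610 = -1.465.
Two-sided p-value ≈ 2·Φ(−1.465) = 0.1429; since p > α = 0.05, fail to reject H₀.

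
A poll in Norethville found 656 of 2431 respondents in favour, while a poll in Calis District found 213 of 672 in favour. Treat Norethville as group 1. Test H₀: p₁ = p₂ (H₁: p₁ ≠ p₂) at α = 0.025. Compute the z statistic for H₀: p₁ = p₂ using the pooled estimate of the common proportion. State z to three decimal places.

z = -2.408

p̂₁ = 656/2431 = 0.269848, p̂₂ = 213/672 = 0.316964.
Pooled p̂ = (656+213)/(2431+672) = 869/3103 = 0.280052.
SE = √(0.201623 × 0.00189945) = 0.019570.
z = (0.269848 − 0.316964)/0.019570 = -0.047116/0.019570 = -2.408.
p-value = 2·P(Z > 2.408) ≈ 0.0161. With α = 0.025, reject H₀.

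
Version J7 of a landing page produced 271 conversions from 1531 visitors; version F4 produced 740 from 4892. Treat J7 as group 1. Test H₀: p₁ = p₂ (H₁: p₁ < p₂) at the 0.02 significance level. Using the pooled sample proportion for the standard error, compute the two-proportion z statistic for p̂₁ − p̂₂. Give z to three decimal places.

z = 2.414

p̂₁ = 271/1531 ≈ 0.177008, p̂₂ = 740/4892 ≈ 0.151267.
Pooled p̂ = (271+740)/(1531+4892) = 1011/6423 = 0.157403.
SE = √(0.132627 × 0.000857583) = 0.010665.
z = (0.177008 − 0.151267)/0.010665 = 0.025741/0.010665 = 2.414.
p-value = P(Z < 2.414) ≈ 0.9921, so at α = 0.02 we fail to reject H₀.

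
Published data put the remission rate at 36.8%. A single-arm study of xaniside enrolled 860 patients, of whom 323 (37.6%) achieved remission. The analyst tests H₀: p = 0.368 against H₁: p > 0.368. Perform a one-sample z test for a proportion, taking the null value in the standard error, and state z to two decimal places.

z = 0.46

p̂ = 323/860 = 0.3756.
Standard error under H₀: √(0.368×0.632/860) = 0.0164.
z = (0.3756 − 0.368)/0.0164 = 0.0076/0.0164 = 0.46.
p-value = P(Z > 0.461) ≈ 0.3224.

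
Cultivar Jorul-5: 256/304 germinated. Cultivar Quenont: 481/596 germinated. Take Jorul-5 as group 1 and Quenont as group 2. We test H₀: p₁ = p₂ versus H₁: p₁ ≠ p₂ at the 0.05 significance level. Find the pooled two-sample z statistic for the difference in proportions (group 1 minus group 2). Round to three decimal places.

p̂₁ = 256/304 = 0.84211, p̂₂ = 481/596 = 0.80705.
Pooled p̂ = (256+481)/(304+596) = 737/900 = 0.81889.
SE = √(0.14831 × 0.00496733) = 0.02714.
z = (0.84211 − 0.80705)/0.02714 = 0.03506/0.02714 = 1.292.
p-value = 2·P(Z > 1.292) ≈ 0.1965; since p > α = 0.05, fail to reject H₀.

z = 1.292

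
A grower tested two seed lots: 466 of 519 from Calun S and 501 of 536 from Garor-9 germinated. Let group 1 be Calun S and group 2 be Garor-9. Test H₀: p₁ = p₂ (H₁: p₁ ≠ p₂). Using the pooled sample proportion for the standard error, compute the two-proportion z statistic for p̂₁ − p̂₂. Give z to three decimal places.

p̂₁ = 466/519 ≈ 0.89788, p̂₂ = 501/536 ≈ 0.93470.
Pooled p̂ = (466+501)/(519+536) = 967/1055 = 0.91659.
SE = √(p̂(1−p̂)(1/n₁+1/n₂)) = √(0.91659·0.08341·0.00379245) = √(0.000289951) = 0.01703.
z = (0.89788 − 0.93470)/0.01703 = -0.03682/0.01703 = -2.162.
p-value = 2·P(Z > 2.162) ≈ 0.0306.

z = -2.162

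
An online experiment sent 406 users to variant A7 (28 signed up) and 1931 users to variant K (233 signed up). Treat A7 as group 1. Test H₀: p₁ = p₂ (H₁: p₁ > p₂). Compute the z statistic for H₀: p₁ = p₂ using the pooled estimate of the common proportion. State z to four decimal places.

p̂₁ = 28/406 = 0.068966, p̂₂ = 233/1931 = 0.120663.
Pooled p̂ = (28+233)/(406+1931) = 261/2337 = 0.111682.
SE = √(p̂(1−p̂)(1/n₁+1/n₂)) = √(0.111682·0.888318·0.00298092) = √(0.000295734) = 0.017197.
z = (0.068966 − 0.120663)/0.017197 = -0.051697/0.017197 = -3.0062.
p-value = P(Z > -3.006) ≈ 0.9987.

z = -3.0062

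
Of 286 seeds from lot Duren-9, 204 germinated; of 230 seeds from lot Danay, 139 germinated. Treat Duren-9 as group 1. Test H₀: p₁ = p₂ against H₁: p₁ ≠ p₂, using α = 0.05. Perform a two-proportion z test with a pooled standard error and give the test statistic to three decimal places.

z = 2.605

p̂₁ = 204/286 = 0.713287, p̂₂ = 139/230 = 0.604348.
Pooled p̂ = (204+139)/(286+230) = 343/516 = 0.664729.
SE = √(p̂(1−p̂)(1/n₁+1/n₂)) = √(0.664729·0.335271·0.00784433) = √(0.00174822) = 0.041812.
z = (0.713287 − 0.604348)/0.041812 = 0.108939/0.041812 = 2.605.
p-value = 2·P(Z > 2.605) ≈ 0.0092, so at α = 0.05 we reject H₀.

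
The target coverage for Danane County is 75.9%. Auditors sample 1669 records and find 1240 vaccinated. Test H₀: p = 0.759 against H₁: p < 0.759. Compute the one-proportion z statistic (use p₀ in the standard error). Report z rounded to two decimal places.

z = -1.53

p̂ = 1240/1669 ≈ 0.74296.
Under H₀, SE = √(0.759·0.241/1669) = √(0.000109598) = 0.01047.
z = (0.74296 − 0.759)/0.01047 = -0.01604/0.01047 = -1.53.
p-value = P(Z < -1.532) ≈ 0.0627.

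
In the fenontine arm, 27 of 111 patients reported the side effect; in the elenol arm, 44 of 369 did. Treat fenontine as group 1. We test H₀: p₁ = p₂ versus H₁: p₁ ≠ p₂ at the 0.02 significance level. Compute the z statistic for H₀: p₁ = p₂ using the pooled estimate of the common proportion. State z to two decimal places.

p̂₁ = 27/111 = 0.2432, p̂₂ = 44/369 = 0.1192.
Pooled p̂ = (27+44)/(111+369) = 71/480 = 0.1479.
SE = √(p̂(1−p̂)(1/n₁+1/n₂)) = √(0.1479·0.8521·0.011719) = √(0.00147704) = 0.0384.
z = (0.2432 − 0.1192)/0.0384 = 0.1240/0.0384 = 3.23.
p-value = 2·P(Z > 3.227) ≈ 0.0013. With α = 0.02, reject H₀.

z = 3.23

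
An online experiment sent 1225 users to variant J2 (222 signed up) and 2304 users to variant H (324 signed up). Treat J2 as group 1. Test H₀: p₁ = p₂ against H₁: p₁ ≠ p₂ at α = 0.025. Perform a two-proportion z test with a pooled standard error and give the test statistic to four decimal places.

z = 3.1749

p̂₁ = 222/1225 ≈ 0.1812245, p̂₂ = 324/2304 ≈ 0.1406250.
Pooled p̂ = (222+324)/(1225+2304) = 546/3529 = 0.1547181.
SE = √(p̂(1−p̂)(1/n₁+1/n₂)) = √(0.1547181·0.8452819·0.00125035) = √(0.000163522) = 0.0127876.
z = (0.1812245 − 0.1406250)/0.0127876 = 0.0405995/0.0127876 = 3.1749.
Two-sided p-value ≈ 2·Φ(−3.175) = 0.0015; since p < α = 0.025, reject H₀.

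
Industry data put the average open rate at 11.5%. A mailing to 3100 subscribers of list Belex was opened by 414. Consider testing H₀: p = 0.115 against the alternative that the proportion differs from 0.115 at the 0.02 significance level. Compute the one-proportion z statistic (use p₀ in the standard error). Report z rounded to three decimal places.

p̂ = 414/3100 ≈ 0.13355.
Under H₀, SE = √(0.115·0.885/3100) = √(3.28306e-05) = 0.00573.
z = (0.13355 − 0.115)/0.00573 = 0.01855/0.00573 = 3.237.
p-value = 2·P(Z > 3.237) ≈ 0.0012; since p < α = 0.02, reject H₀.

z = 3.237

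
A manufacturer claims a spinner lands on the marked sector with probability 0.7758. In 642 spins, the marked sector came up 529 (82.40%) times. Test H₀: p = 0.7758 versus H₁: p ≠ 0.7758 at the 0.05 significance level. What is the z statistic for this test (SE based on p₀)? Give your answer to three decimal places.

p̂ = 529/642 ≈ 0.82399.
Standard error under H₀: √(0.7758×0.2242/642) = 0.01646.
z = (0.82399 − 0.7758)/0.01646 = 0.04819/0.01646 = 2.928.
Two-sided p-value ≈ 2·Φ(−2.928) = 0.0034. With α = 0.05, reject H₀.

z = 2.928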